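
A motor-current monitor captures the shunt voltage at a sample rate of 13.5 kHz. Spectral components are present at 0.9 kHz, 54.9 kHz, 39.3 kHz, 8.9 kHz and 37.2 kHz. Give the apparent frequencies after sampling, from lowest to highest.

fs/2 = 6.75 kHz.
0.9 kHz ≤ fs/2 = 6.75 kHz, passes unchanged.
54.9 kHz mod fs = 0.9 kHz.
0.9 kHz ≤ fs/2 = 6.75 kHz, appears at 0.9 kHz.
39.3 kHz mod fs = 12.3 kHz.
12.3 kHz > fs/2 = 6.75 kHz, folds to fs − 12.3 kHz = 1.2 kHz.
8.9 kHz > fs/2 = 6.75 kHz, folds to fs − 8.9 kHz = 4.6 kHz.
37.2 kHz mod fs = 10.2 kHz.
10.2 kHz > fs/2 = 6.75 kHz, folds to fs − 10.2 kHz = 3.3 kHz.
Distinct values: {0.9 kHz, 1.2 kHz, 3.3 kHz, 4.6 kHz}.

0.9 kHz, 1.2 kHz, 3.3 kHz, 4.6 kHz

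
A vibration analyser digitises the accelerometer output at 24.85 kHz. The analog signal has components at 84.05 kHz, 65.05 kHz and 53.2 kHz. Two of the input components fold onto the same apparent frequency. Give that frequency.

fs/2 = 12.425 kHz.
84.05 kHz mod fs = 9.5 kHz.
9.5 kHz ≤ fs/2 = 12.425 kHz, appears at 9.5 kHz.
65.05 kHz mod fs = 15.35 kHz.
15.35 kHz > fs/2 = 12.425 kHz, folds to fs − 15.35 kHz = 9.5 kHz.
53.2 kHz mod fs = 3.5 kHz.
3.5 kHz ≤ fs/2 = 12.425 kHz, appears at 3.5 kHz.
65.05 kHz and 84.05 kHz both map to 9.5 kHz.

9.5 kHz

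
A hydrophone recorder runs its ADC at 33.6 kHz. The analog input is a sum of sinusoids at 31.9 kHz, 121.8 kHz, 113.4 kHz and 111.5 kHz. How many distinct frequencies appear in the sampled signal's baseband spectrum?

3

fs/2 = 16.8 kHz.
31.9 kHz > fs/2 = 16.8 kHz, folds to fs − 31.9 kHz = 1.7 kHz.
121.8 kHz mod fs = 21 kHz.
21 kHz > fs/2 = 16.8 kHz, folds to fs − 21 kHz = 12.6 kHz.
113.4 kHz mod fs = 12.6 kHz.
12.6 kHz ≤ fs/2 = 16.8 kHz, appears at 12.6 kHz.
111.5 kHz mod fs = 10.7 kHz.
10.7 kHz ≤ fs/2 = 16.8 kHz, appears at 10.7 kHz.
Distinct values: {1.7 kHz, 10.7 kHz, 12.6 kHz} → 3.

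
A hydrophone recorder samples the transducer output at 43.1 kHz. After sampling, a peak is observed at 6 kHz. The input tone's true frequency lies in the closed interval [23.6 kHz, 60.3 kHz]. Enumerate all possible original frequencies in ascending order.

37.1 kHz, 49.1 kHz

Frequencies that alias to 6 kHz are k·fs ± 6 kHz for integer k ≥ 0.
k=0: 6 kHz.
k=1: 37.1 kHz, 49.1 kHz.
k=2: 80.2 kHz, 92.2 kHz.
Within [23.6 kHz, 60.3 kHz]: 37.1 kHz, 49.1 kHz.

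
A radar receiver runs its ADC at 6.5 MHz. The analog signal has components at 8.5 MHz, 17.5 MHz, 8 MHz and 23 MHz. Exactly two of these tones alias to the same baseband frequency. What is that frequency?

fs/2 = 3.25 MHz.
8.5 MHz mod fs = 2 MHz.
2 MHz ≤ fs/2 = 3.25 MHz, appears at 2 MHz.
17.5 MHz mod fs = 4.5 MHz.
4.5 MHz > fs/2 = 3.25 MHz, folds to fs − 4.5 MHz = 2 MHz.
8 MHz mod fs = 1.5 MHz.
1.5 MHz ≤ fs/2 = 3.25 MHz, appears at 1.5 MHz.
23 MHz mod fs = 3.5 MHz.
3.5 MHz > fs/2 = 3.25 MHz, folds to fs − 3.5 MHz = 3 MHz.
8.5 MHz and 17.5 MHz both map to 2 MHz.

2 MHz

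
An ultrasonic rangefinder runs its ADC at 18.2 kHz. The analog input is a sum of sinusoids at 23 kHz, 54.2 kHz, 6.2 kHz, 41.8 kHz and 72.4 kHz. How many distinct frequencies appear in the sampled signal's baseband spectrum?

fs/2 = 9.1 kHz.
23 kHz mod fs = 4.8 kHz.
4.8 kHz ≤ fs/2 = 9.1 kHz, appears at 4.8 kHz.
54.2 kHz mod fs = 17.8 kHz.
17.8 kHz > fs/2 = 9.1 kHz, folds to fs − 17.8 kHz = 0.4 kHz.
6.2 kHz ≤ fs/2 = 9.1 kHz, passes unchanged.
41.8 kHz mod fs = 5.4 kHz.
5.4 kHz ≤ fs/2 = 9.1 kHz, appears at 5.4 kHz.
72.4 kHz mod fs = 17.8 kHz.
17.8 kHz > fs/2 = 9.1 kHz, folds to fs − 17.8 kHz = 0.4 kHz.
Distinct values: {0.4 kHz, 4.8 kHz, 5.4 kHz, 6.2 kHz} → 4.

4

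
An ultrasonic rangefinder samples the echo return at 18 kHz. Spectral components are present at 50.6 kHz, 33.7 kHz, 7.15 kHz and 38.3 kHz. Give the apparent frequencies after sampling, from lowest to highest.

2.3 kHz, 3.4 kHz, 7.15 kHz

fs/2 = 9 kHz.
50.6 kHz mod fs = 14.6 kHz.
14.6 kHz > fs/2 = 9 kHz, folds to fs − 14.6 kHz = 3.4 kHz.
33.7 kHz mod fs = 15.7 kHz.
15.7 kHz > fs/2 = 9 kHz, folds to fs − 15.7 kHz = 2.3 kHz.
7.15 kHz ≤ fs/2 = 9 kHz, passes unchanged.
38.3 kHz mod fs = 2.3 kHz.
2.3 kHz ≤ fs/2 = 9 kHz, appears at 2.3 kHz.
Distinct values: {2.3 kHz, 3.4 kHz, 7.15 kHz}.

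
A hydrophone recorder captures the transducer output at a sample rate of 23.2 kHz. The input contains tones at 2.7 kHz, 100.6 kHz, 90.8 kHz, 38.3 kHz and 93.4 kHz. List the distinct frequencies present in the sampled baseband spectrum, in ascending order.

0.6 kHz, 2 kHz, 2.7 kHz, 7.8 kHz, 8.1 kHz

fs/2 = 11.6 kHz.
2.7 kHz ≤ fs/2 = 11.6 kHz, passes unchanged.
100.6 kHz mod fs = 7.8 kHz.
7.8 kHz ≤ fs/2 = 11.6 kHz, appears at 7.8 kHz.
90.8 kHz mod fs = 21.2 kHz.
21.2 kHz > fs/2 = 11.6 kHz, folds to fs − 21.2 kHz = 2 kHz.
38.3 kHz mod fs = 15.1 kHz.
15.1 kHz > fs/2 = 11.6 kHz, folds to fs − 15.1 kHz = 8.1 kHz.
93.4 kHz mod fs = 0.6 kHz.
0.6 kHz ≤ fs/2 = 11.6 kHz, appears at 0.6 kHz.
Distinct values: {0.6 kHz, 2 kHz, 2.7 kHz, 7.8 kHz, 8.1 kHz}.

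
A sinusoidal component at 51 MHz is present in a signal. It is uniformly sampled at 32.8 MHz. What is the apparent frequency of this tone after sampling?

51 MHz mod fs = 18.2 MHz.
18.2 MHz > fs/2 = 16.4 MHz, folds to fs − 18.2 MHz = 14.6 MHz.

14.6 MHz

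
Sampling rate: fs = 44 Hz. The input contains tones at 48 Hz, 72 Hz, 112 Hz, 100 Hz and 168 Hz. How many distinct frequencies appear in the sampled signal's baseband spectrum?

5

fs/2 = 22 Hz.
48 Hz mod fs = 4 Hz.
4 Hz ≤ fs/2 = 22 Hz, appears at 4 Hz.
72 Hz mod fs = 28 Hz.
28 Hz > fs/2 = 22 Hz, folds to fs − 28 Hz = 16 Hz.
112 Hz mod fs = 24 Hz.
24 Hz > fs/2 = 22 Hz, folds to fs − 24 Hz = 20 Hz.
100 Hz mod fs = 12 Hz.
12 Hz ≤ fs/2 = 22 Hz, appears at 12 Hz.
168 Hz mod fs = 36 Hz.
36 Hz > fs/2 = 22 Hz, folds to fs − 36 Hz = 8 Hz.
Distinct values: {4 Hz, 8 Hz, 12 Hz, 16 Hz, 20 Hz} → 5.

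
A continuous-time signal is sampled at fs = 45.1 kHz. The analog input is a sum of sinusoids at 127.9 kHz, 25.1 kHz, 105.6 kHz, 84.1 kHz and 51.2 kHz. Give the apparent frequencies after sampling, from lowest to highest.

fs/2 = 22.55 kHz.
127.9 kHz mod fs = 37.7 kHz.
37.7 kHz > fs/2 = 22.55 kHz, folds to fs − 37.7 kHz = 7.4 kHz.
25.1 kHz > fs/2 = 22.55 kHz, folds to fs − 25.1 kHz = 20 kHz.
105.6 kHz mod fs = 15.4 kHz.
15.4 kHz ≤ fs/2 = 22.55 kHz, appears at 15.4 kHz.
84.1 kHz mod fs = 39 kHz.
39 kHz > fs/2 = 22.55 kHz, folds to fs − 39 kHz = 6.1 kHz.
51.2 kHz mod fs = 6.1 kHz.
6.1 kHz ≤ fs/2 = 22.55 kHz, appears at 6.1 kHz.
Distinct values: {6.1 kHz, 7.4 kHz, 15.4 kHz, 20 kHz}.

6.1 kHz, 7.4 kHz, 15.4 kHz, 20 kHz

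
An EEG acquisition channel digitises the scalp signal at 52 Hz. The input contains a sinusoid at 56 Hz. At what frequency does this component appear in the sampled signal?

56 Hz mod fs = 4 Hz.
4 Hz ≤ fs/2 = 26 Hz, appears at 4 Hz.

4 Hz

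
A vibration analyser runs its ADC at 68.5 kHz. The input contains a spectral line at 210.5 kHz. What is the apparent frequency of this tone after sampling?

210.5 kHz mod fs = 5 kHz.
5 kHz ≤ fs/2 = 34.25 kHz, appears at 5 kHz.

5 kHz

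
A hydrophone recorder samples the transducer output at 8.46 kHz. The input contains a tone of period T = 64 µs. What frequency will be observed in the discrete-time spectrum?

1.295 kHz

T = 64 µs → f = 1/T = 15.625 kHz.
15.625 kHz mod fs = 7.165 kHz.
7.165 kHz > fs/2 = 4.23 kHz, folds to fs − 7.165 kHz = 1.295 kHz.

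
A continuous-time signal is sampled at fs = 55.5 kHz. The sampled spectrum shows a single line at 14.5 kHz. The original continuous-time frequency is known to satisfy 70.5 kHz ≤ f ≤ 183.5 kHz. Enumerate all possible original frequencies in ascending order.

96.5 kHz, 125.5 kHz, 152 kHz, 181 kHz

Frequencies that alias to 14.5 kHz are k·fs ± 14.5 kHz for integer k ≥ 0.
k=0: 14.5 kHz.
k=1: 41 kHz, 70 kHz.
k=2: 96.5 kHz, 125.5 kHz.
k=3: 152 kHz, 181 kHz.
k=4: 207.5 kHz, 236.5 kHz.
Within [70.5 kHz, 183.5 kHz]: 96.5 kHz, 125.5 kHz, 152 kHz, 181 kHz.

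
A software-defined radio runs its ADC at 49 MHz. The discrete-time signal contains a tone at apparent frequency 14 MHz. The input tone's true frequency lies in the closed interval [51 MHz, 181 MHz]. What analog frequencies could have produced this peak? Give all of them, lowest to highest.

63 MHz, 84 MHz, 112 MHz, 133 MHz, 161 MHz

Frequencies that alias to 14 MHz are k·fs ± 14 MHz for integer k ≥ 0.
k=0: 14 MHz.
k=1: 35 MHz, 63 MHz.
k=2: 84 MHz, 112 MHz.
k=3: 133 MHz, 161 MHz.
k=4: 182 MHz, 210 MHz.
Within [51 MHz, 181 MHz]: 63 MHz, 84 MHz, 112 MHz, 133 MHz, 161 MHz.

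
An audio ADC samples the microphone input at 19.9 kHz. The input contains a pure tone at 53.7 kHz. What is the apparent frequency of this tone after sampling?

6 kHz

53.7 kHz mod fs = 13.9 kHz.
13.9 kHz > fs/2 = 9.95 kHz, folds to fs − 13.9 kHz = 6 kHz.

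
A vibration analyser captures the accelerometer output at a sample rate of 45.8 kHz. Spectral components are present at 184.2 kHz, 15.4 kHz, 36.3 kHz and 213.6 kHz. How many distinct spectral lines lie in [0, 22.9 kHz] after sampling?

3

fs/2 = 22.9 kHz.
184.2 kHz mod fs = 1 kHz.
1 kHz ≤ fs/2 = 22.9 kHz, appears at 1 kHz.
15.4 kHz ≤ fs/2 = 22.9 kHz, passes unchanged.
36.3 kHz > fs/2 = 22.9 kHz, folds to fs − 36.3 kHz = 9.5 kHz.
213.6 kHz mod fs = 30.4 kHz.
30.4 kHz > fs/2 = 22.9 kHz, folds to fs − 30.4 kHz = 15.4 kHz.
Distinct values: {1 kHz, 9.5 kHz, 15.4 kHz} → 3.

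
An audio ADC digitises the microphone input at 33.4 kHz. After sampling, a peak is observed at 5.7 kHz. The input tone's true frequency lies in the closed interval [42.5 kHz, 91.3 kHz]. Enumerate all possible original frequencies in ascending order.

61.1 kHz, 72.5 kHz

Frequencies that alias to 5.7 kHz are k·fs ± 5.7 kHz for integer k ≥ 0.
k=0: 5.7 kHz.
k=1: 27.7 kHz, 39.1 kHz.
k=2: 61.1 kHz, 72.5 kHz.
k=3: 94.5 kHz, 105.9 kHz.
Within [42.5 kHz, 91.3 kHz]: 61.1 kHz, 72.5 kHz.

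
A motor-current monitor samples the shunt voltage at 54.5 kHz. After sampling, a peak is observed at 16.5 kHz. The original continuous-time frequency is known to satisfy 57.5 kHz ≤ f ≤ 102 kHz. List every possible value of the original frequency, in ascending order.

Frequencies that alias to 16.5 kHz are k·fs ± 16.5 kHz for integer k ≥ 0.
k=0: 16.5 kHz.
k=1: 38 kHz, 71 kHz.
k=2: 92.5 kHz, 125.5 kHz.
k=3: 147 kHz, 180 kHz.
Within [57.5 kHz, 102 kHz]: 71 kHz, 92.5 kHz.

71 kHz, 92.5 kHz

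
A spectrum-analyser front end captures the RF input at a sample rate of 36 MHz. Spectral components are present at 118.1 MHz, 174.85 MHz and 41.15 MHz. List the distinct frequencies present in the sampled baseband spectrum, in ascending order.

5.15 MHz, 10.1 MHz

fs/2 = 18 MHz.
118.1 MHz mod fs = 10.1 MHz.
10.1 MHz ≤ fs/2 = 18 MHz, appears at 10.1 MHz.
174.85 MHz mod fs = 30.85 MHz.
30.85 MHz > fs/2 = 18 MHz, folds to fs − 30.85 MHz = 5.15 MHz.
41.15 MHz mod fs = 5.15 MHz.
5.15 MHz ≤ fs/2 = 18 MHz, appears at 5.15 MHz.
Distinct values: {5.15 MHz, 10.1 MHz}.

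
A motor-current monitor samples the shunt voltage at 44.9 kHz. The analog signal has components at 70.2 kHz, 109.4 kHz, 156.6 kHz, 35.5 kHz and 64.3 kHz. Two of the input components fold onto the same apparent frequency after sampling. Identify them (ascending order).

70.2 kHz, 109.4 kHz

fs/2 = 22.45 kHz.
70.2 kHz mod fs = 25.3 kHz.
25.3 kHz > fs/2 = 22.45 kHz, folds to fs − 25.3 kHz = 19.6 kHz.
109.4 kHz mod fs = 19.6 kHz.
19.6 kHz ≤ fs/2 = 22.45 kHz, appears at 19.6 kHz.
156.6 kHz mod fs = 21.9 kHz.
21.9 kHz ≤ fs/2 = 22.45 kHz, appears at 21.9 kHz.
35.5 kHz > fs/2 = 22.45 kHz, folds to fs − 35.5 kHz = 9.4 kHz.
64.3 kHz mod fs = 19.4 kHz.
19.4 kHz ≤ fs/2 = 22.45 kHz, appears at 19.4 kHz.
70.2 kHz and 109.4 kHz both map to 19.6 kHz.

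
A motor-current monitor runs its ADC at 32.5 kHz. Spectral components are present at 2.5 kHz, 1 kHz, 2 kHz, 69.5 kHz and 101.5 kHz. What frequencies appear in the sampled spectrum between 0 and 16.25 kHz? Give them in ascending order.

1 kHz, 2 kHz, 2.5 kHz, 4 kHz, 4.5 kHz

fs/2 = 16.25 kHz.
2.5 kHz ≤ fs/2 = 16.25 kHz, passes unchanged.
1 kHz ≤ fs/2 = 16.25 kHz, passes unchanged.
2 kHz ≤ fs/2 = 16.25 kHz, passes unchanged.
69.5 kHz mod fs = 4.5 kHz.
4.5 kHz ≤ fs/2 = 16.25 kHz, appears at 4.5 kHz.
101.5 kHz mod fs = 4 kHz.
4 kHz ≤ fs/2 = 16.25 kHz, appears at 4 kHz.
Distinct values: {1 kHz, 2 kHz, 2.5 kHz, 4 kHz, 4.5 kHz}.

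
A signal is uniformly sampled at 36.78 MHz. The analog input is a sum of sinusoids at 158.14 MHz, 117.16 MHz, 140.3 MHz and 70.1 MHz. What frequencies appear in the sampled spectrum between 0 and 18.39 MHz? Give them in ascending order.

fs/2 = 18.39 MHz.
158.14 MHz mod fs = 11.02 MHz.
11.02 MHz ≤ fs/2 = 18.39 MHz, appears at 11.02 MHz.
117.16 MHz mod fs = 6.82 MHz.
6.82 MHz ≤ fs/2 = 18.39 MHz, appears at 6.82 MHz.
140.3 MHz mod fs = 29.96 MHz.
29.96 MHz > fs/2 = 18.39 MHz, folds to fs − 29.96 MHz = 6.82 MHz.
70.1 MHz mod fs = 33.32 MHz.
33.32 MHz > fs/2 = 18.39 MHz, folds to fs − 33.32 MHz = 3.46 MHz.
Distinct values: {3.46 MHz, 6.82 MHz, 11.02 MHz}.

3.46 MHz, 6.82 MHz, 11.02 MHz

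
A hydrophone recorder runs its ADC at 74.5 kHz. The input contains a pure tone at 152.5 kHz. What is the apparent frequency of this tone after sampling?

152.5 kHz mod fs = 3.5 kHz.
3.5 kHz ≤ fs/2 = 37.25 kHz, appears at 3.5 kHz.

3.5 kHz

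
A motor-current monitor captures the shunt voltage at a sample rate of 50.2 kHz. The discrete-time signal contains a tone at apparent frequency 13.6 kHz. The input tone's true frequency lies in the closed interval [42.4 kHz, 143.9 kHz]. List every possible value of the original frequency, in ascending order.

Frequencies that alias to 13.6 kHz are k·fs ± 13.6 kHz for integer k ≥ 0.
k=0: 13.6 kHz.
k=1: 36.6 kHz, 63.8 kHz.
k=2: 86.8 kHz, 114 kHz.
k=3: 137 kHz, 164.2 kHz.
k=4: 187.2 kHz, 214.4 kHz.
Within [42.4 kHz, 143.9 kHz]: 63.8 kHz, 86.8 kHz, 114 kHz, 137 kHz.

63.8 kHz, 86.8 kHz, 114 kHz, 137 kHz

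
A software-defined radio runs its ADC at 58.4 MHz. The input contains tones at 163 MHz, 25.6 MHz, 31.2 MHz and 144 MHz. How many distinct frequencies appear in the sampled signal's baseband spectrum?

fs/2 = 29.2 MHz.
163 MHz mod fs = 46.2 MHz.
46.2 MHz > fs/2 = 29.2 MHz, folds to fs − 46.2 MHz = 12.2 MHz.
25.6 MHz ≤ fs/2 = 29.2 MHz, passes unchanged.
31.2 MHz > fs/2 = 29.2 MHz, folds to fs − 31.2 MHz = 27.2 MHz.
144 MHz mod fs = 27.2 MHz.
27.2 MHz ≤ fs/2 = 29.2 MHz, appears at 27.2 MHz.
Distinct values: {12.2 MHz, 25.6 MHz, 27.2 MHz} → 3.

3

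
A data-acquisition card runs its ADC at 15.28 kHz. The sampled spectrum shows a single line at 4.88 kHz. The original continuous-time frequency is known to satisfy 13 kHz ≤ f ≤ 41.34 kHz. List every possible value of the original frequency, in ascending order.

20.16 kHz, 25.68 kHz, 35.44 kHz, 40.96 kHz

Frequencies that alias to 4.88 kHz are k·fs ± 4.88 kHz for integer k ≥ 0.
k=0: 4.88 kHz.
k=1: 10.4 kHz, 20.16 kHz.
k=2: 25.68 kHz, 35.44 kHz.
k=3: 40.96 kHz, 50.72 kHz.
k=4: 56.24 kHz, 66 kHz.
Within [13 kHz, 41.34 kHz]: 20.16 kHz, 25.68 kHz, 35.44 kHz, 40.96 kHz.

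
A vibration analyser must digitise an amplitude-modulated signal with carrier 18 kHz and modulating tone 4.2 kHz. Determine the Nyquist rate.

AM sidebands sit at fc ± fm = 13.8 kHz and 22.2 kHz.
Highest-frequency component: 22.2 kHz.
Nyquist rate = 2 × 22.2 kHz = 44.4 kHz.

44.4 kHz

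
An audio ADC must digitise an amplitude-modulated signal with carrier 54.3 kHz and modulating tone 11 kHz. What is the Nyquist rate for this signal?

AM sidebands sit at fc ± fm = 43.3 kHz and 65.3 kHz.
Highest-frequency component: 65.3 kHz.
Nyquist rate = 2 × 65.3 kHz = 130.6 kHz.

130.6 kHz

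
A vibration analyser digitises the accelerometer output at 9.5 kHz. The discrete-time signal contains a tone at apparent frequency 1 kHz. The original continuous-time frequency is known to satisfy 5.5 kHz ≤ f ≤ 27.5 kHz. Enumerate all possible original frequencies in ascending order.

Frequencies that alias to 1 kHz are k·fs ± 1 kHz for integer k ≥ 0.
k=0: 1 kHz.
k=1: 8.5 kHz, 10.5 kHz.
k=2: 18 kHz, 20 kHz.
k=3: 27.5 kHz, 29.5 kHz.
k=4: 37 kHz, 39 kHz.
Within [5.5 kHz, 27.5 kHz]: 8.5 kHz, 10.5 kHz, 18 kHz, 20 kHz, 27.5 kHz.

8.5 kHz, 10.5 kHz, 18 kHz, 20 kHz, 27.5 kHz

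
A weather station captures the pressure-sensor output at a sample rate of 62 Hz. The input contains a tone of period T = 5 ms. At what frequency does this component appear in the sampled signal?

T = 5 ms → f = 1/T = 200 Hz.
200 Hz mod fs = 14 Hz.
14 Hz ≤ fs/2 = 31 Hz, appears at 14 Hz.

14 Hz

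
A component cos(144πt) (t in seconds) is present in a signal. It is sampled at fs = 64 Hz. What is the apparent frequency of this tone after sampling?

8 Hz

ω = 144π rad/s → f = ω/(2π) = 72 Hz.
72 Hz mod fs = 8 Hz.
8 Hz ≤ fs/2 = 32 Hz, appears at 8 Hz.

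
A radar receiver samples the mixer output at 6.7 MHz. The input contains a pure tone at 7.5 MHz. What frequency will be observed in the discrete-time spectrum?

0.8 MHz

7.5 MHz mod fs = 0.8 MHz.
0.8 MHz ≤ fs/2 = 3.35 MHz, appears at 0.8 MHz.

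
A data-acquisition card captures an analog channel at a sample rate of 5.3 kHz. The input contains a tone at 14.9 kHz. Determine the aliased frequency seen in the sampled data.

1 kHz

14.9 kHz mod fs = 4.3 kHz.
4.3 kHz > fs/2 = 2.65 kHz, folds to fs − 4.3 kHz = 1 kHz.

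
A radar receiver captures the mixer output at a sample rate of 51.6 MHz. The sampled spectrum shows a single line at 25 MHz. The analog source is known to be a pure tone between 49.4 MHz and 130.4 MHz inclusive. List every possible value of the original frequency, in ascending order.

76.6 MHz, 78.2 MHz, 128.2 MHz, 129.8 MHz

Frequencies that alias to 25 MHz are k·fs ± 25 MHz for integer k ≥ 0.
k=0: 25 MHz.
k=1: 26.6 MHz, 76.6 MHz.
k=2: 78.2 MHz, 128.2 MHz.
k=3: 129.8 MHz, 179.8 MHz.
k=4: 181.4 MHz, 231.4 MHz.
Within [49.4 MHz, 130.4 MHz]: 76.6 MHz, 78.2 MHz, 128.2 MHz, 129.8 MHz.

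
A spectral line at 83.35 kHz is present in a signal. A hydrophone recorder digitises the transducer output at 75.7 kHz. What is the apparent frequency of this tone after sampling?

83.35 kHz mod fs = 7.65 kHz.
7.65 kHz ≤ fs/2 = 37.85 kHz, appears at 7.65 kHz.

7.65 kHz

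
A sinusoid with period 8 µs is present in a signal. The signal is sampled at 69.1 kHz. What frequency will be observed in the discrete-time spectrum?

13.2 kHz

T = 8 µs → f = 1/T = 125 kHz.
125 kHz mod fs = 55.9 kHz.
55.9 kHz > fs/2 = 34.55 kHz, folds to fs − 55.9 kHz = 13.2 kHz.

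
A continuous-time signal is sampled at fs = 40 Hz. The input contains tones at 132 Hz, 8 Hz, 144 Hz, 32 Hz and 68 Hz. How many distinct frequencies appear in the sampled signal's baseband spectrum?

fs/2 = 20 Hz.
132 Hz mod fs = 12 Hz.
12 Hz ≤ fs/2 = 20 Hz, appears at 12 Hz.
8 Hz ≤ fs/2 = 20 Hz, passes unchanged.
144 Hz mod fs = 24 Hz.
24 Hz > fs/2 = 20 Hz, folds to fs − 24 Hz = 16 Hz.
32 Hz > fs/2 = 20 Hz, folds to fs − 32 Hz = 8 Hz.
68 Hz mod fs = 28 Hz.
28 Hz > fs/2 = 20 Hz, folds to fs − 28 Hz = 12 Hz.
Distinct values: {8 Hz, 12 Hz, 16 Hz} → 3.

3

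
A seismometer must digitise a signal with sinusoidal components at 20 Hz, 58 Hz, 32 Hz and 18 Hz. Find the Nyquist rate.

Highest-frequency component: 58 Hz.
Nyquist rate = 2 × 58 Hz = 116 Hz.

116 Hz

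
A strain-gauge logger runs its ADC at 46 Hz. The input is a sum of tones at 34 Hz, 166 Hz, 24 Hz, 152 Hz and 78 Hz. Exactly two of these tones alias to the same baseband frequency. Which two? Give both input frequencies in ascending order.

78 Hz, 152 Hz

fs/2 = 23 Hz.
34 Hz > fs/2 = 23 Hz, folds to fs − 34 Hz = 12 Hz.
166 Hz mod fs = 28 Hz.
28 Hz > fs/2 = 23 Hz, folds to fs − 28 Hz = 18 Hz.
24 Hz > fs/2 = 23 Hz, folds to fs − 24 Hz = 22 Hz.
152 Hz mod fs = 14 Hz.
14 Hz ≤ fs/2 = 23 Hz, appears at 14 Hz.
78 Hz mod fs = 32 Hz.
32 Hz > fs/2 = 23 Hz, folds to fs − 32 Hz = 14 Hz.
78 Hz and 152 Hz both map to 14 Hz.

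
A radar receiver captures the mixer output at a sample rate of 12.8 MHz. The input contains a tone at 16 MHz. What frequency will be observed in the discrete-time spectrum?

3.2 MHz

16 MHz mod fs = 3.2 MHz.
3.2 MHz ≤ fs/2 = 6.4 MHz, appears at 3.2 MHz.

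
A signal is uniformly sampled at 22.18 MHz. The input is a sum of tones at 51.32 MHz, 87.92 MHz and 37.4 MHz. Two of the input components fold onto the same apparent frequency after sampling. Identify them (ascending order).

37.4 MHz, 51.32 MHz

fs/2 = 11.09 MHz.
51.32 MHz mod fs = 6.96 MHz.
6.96 MHz ≤ fs/2 = 11.09 MHz, appears at 6.96 MHz.
87.92 MHz mod fs = 21.38 MHz.
21.38 MHz > fs/2 = 11.09 MHz, folds to fs − 21.38 MHz = 0.8 MHz.
37.4 MHz mod fs = 15.22 MHz.
15.22 MHz > fs/2 = 11.09 MHz, folds to fs − 15.22 MHz = 6.96 MHz.
37.4 MHz and 51.32 MHz both map to 6.96 MHz.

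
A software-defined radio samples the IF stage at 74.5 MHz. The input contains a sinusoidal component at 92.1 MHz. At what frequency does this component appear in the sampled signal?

92.1 MHz mod fs = 17.6 MHz.
17.6 MHz ≤ fs/2 = 37.25 MHz, appears at 17.6 MHz.

17.6 MHz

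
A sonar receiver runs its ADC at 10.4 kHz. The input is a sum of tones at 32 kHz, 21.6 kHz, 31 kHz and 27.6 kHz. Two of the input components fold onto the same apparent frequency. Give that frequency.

fs/2 = 5.2 kHz.
32 kHz mod fs = 0.8 kHz.
0.8 kHz ≤ fs/2 = 5.2 kHz, appears at 0.8 kHz.
21.6 kHz mod fs = 0.8 kHz.
0.8 kHz ≤ fs/2 = 5.2 kHz, appears at 0.8 kHz.
31 kHz mod fs = 10.2 kHz.
10.2 kHz > fs/2 = 5.2 kHz, folds to fs − 10.2 kHz = 0.2 kHz.
27.6 kHz mod fs = 6.8 kHz.
6.8 kHz > fs/2 = 5.2 kHz, folds to fs − 6.8 kHz = 3.6 kHz.
21.6 kHz and 32 kHz both map to 0.8 kHz.

0.8 kHz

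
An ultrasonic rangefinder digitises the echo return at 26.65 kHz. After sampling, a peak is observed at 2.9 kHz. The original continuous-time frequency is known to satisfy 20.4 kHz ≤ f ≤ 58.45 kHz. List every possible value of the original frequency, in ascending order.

Frequencies that alias to 2.9 kHz are k·fs ± 2.9 kHz for integer k ≥ 0.
k=0: 2.9 kHz.
k=1: 23.75 kHz, 29.55 kHz.
k=2: 50.4 kHz, 56.2 kHz.
k=3: 77.05 kHz, 82.85 kHz.
Within [20.4 kHz, 58.45 kHz]: 23.75 kHz, 29.55 kHz, 50.4 kHz, 56.2 kHz.

23.75 kHz, 29.55 kHz, 50.4 kHz, 56.2 kHz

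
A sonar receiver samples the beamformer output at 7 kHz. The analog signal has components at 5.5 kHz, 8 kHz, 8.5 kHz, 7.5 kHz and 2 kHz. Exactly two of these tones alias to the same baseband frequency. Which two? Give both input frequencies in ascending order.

fs/2 = 3.5 kHz.
5.5 kHz > fs/2 = 3.5 kHz, folds to fs − 5.5 kHz = 1.5 kHz.
8 kHz mod fs = 1 kHz.
1 kHz ≤ fs/2 = 3.5 kHz, appears at 1 kHz.
8.5 kHz mod fs = 1.5 kHz.
1.5 kHz ≤ fs/2 = 3.5 kHz, appears at 1.5 kHz.
7.5 kHz mod fs = 0.5 kHz.
0.5 kHz ≤ fs/2 = 3.5 kHz, appears at 0.5 kHz.
2 kHz ≤ fs/2 = 3.5 kHz, passes unchanged.
5.5 kHz and 8.5 kHz both map to 1.5 kHz.

5.5 kHz, 8.5 kHz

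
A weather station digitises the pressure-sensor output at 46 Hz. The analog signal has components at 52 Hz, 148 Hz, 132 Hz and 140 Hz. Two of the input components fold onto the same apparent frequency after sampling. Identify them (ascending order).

52 Hz, 132 Hz

fs/2 = 23 Hz.
52 Hz mod fs = 6 Hz.
6 Hz ≤ fs/2 = 23 Hz, appears at 6 Hz.
148 Hz mod fs = 10 Hz.
10 Hz ≤ fs/2 = 23 Hz, appears at 10 Hz.
132 Hz mod fs = 40 Hz.
40 Hz > fs/2 = 23 Hz, folds to fs − 40 Hz = 6 Hz.
140 Hz mod fs = 2 Hz.
2 Hz ≤ fs/2 = 23 Hz, appears at 2 Hz.
52 Hz and 132 Hz both map to 6 Hz.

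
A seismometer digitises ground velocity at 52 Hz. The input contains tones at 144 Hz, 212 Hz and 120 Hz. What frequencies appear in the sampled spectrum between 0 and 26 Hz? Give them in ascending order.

fs/2 = 26 Hz.
144 Hz mod fs = 40 Hz.
40 Hz > fs/2 = 26 Hz, folds to fs − 40 Hz = 12 Hz.
212 Hz mod fs = 4 Hz.
4 Hz ≤ fs/2 = 26 Hz, appears at 4 Hz.
120 Hz mod fs = 16 Hz.
16 Hz ≤ fs/2 = 26 Hz, appears at 16 Hz.
Distinct values: {4 Hz, 12 Hz, 16 Hz}.

4 Hz, 12 Hz, 16 Hz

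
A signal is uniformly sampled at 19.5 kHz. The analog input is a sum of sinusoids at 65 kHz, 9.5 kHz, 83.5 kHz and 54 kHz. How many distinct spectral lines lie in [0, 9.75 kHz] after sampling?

4

fs/2 = 9.75 kHz.
65 kHz mod fs = 6.5 kHz.
6.5 kHz ≤ fs/2 = 9.75 kHz, appears at 6.5 kHz.
9.5 kHz ≤ fs/2 = 9.75 kHz, passes unchanged.
83.5 kHz mod fs = 5.5 kHz.
5.5 kHz ≤ fs/2 = 9.75 kHz, appears at 5.5 kHz.
54 kHz mod fs = 15 kHz.
15 kHz > fs/2 = 9.75 kHz, folds to fs − 15 kHz = 4.5 kHz.
Distinct values: {4.5 kHz, 5.5 kHz, 6.5 kHz, 9.5 kHz} → 4.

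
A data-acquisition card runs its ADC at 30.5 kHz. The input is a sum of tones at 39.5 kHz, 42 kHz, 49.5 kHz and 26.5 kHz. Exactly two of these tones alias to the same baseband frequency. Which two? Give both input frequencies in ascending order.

42 kHz, 49.5 kHz

fs/2 = 15.25 kHz.
39.5 kHz mod fs = 9 kHz.
9 kHz ≤ fs/2 = 15.25 kHz, appears at 9 kHz.
42 kHz mod fs = 11.5 kHz.
11.5 kHz ≤ fs/2 = 15.25 kHz, appears at 11.5 kHz.
49.5 kHz mod fs = 19 kHz.
19 kHz > fs/2 = 15.25 kHz, folds to fs − 19 kHz = 11.5 kHz.
26.5 kHz > fs/2 = 15.25 kHz, folds to fs − 26.5 kHz = 4 kHz.
42 kHz and 49.5 kHz both map to 11.5 kHz.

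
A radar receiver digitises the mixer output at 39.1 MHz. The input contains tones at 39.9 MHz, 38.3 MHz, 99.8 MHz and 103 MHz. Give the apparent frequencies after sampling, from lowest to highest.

0.8 MHz, 14.3 MHz, 17.5 MHz

fs/2 = 19.55 MHz.
39.9 MHz mod fs = 0.8 MHz.
0.8 MHz ≤ fs/2 = 19.55 MHz, appears at 0.8 MHz.
38.3 MHz > fs/2 = 19.55 MHz, folds to fs − 38.3 MHz = 0.8 MHz.
99.8 MHz mod fs = 21.6 MHz.
21.6 MHz > fs/2 = 19.55 MHz, folds to fs − 21.6 MHz = 17.5 MHz.
103 MHz mod fs = 24.8 MHz.
24.8 MHz > fs/2 = 19.55 MHz, folds to fs − 24.8 MHz = 14.3 MHz.
Distinct values: {0.8 MHz, 14.3 MHz, 17.5 MHz}.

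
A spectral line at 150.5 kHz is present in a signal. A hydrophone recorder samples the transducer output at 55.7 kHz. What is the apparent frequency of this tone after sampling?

16.6 kHz

150.5 kHz mod fs = 39.1 kHz.
39.1 kHz > fs/2 = 27.85 kHz, folds to fs − 39.1 kHz = 16.6 kHz.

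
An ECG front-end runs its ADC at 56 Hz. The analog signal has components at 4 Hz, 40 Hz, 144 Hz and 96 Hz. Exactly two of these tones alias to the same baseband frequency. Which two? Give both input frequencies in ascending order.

40 Hz, 96 Hz

fs/2 = 28 Hz.
4 Hz ≤ fs/2 = 28 Hz, passes unchanged.
40 Hz > fs/2 = 28 Hz, folds to fs − 40 Hz = 16 Hz.
144 Hz mod fs = 32 Hz.
32 Hz > fs/2 = 28 Hz, folds to fs − 32 Hz = 24 Hz.
96 Hz mod fs = 40 Hz.
40 Hz > fs/2 = 28 Hz, folds to fs − 40 Hz = 16 Hz.
40 Hz and 96 Hz both map to 16 Hz.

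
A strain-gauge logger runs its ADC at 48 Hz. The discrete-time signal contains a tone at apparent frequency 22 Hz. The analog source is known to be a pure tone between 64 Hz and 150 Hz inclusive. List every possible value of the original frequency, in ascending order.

Frequencies that alias to 22 Hz are k·fs ± 22 Hz for integer k ≥ 0.
k=0: 22 Hz.
k=1: 26 Hz, 70 Hz.
k=2: 74 Hz, 118 Hz.
k=3: 122 Hz, 166 Hz.
k=4: 170 Hz, 214 Hz.
Within [64 Hz, 150 Hz]: 70 Hz, 74 Hz, 118 Hz, 122 Hz.

70 Hz, 74 Hz, 118 Hz, 122 Hz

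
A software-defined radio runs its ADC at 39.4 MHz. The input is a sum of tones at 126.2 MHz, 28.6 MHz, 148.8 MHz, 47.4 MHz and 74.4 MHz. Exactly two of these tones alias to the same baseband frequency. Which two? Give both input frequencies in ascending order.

47.4 MHz, 126.2 MHz

fs/2 = 19.7 MHz.
126.2 MHz mod fs = 8 MHz.
8 MHz ≤ fs/2 = 19.7 MHz, appears at 8 MHz.
28.6 MHz > fs/2 = 19.7 MHz, folds to fs − 28.6 MHz = 10.8 MHz.
148.8 MHz mod fs = 30.6 MHz.
30.6 MHz > fs/2 = 19.7 MHz, folds to fs − 30.6 MHz = 8.8 MHz.
47.4 MHz mod fs = 8 MHz.
8 MHz ≤ fs/2 = 19.7 MHz, appears at 8 MHz.
74.4 MHz mod fs = 35 MHz.
35 MHz > fs/2 = 19.7 MHz, folds to fs − 35 MHz = 4.4 MHz.
47.4 MHz and 126.2 MHz both map to 8 MHz.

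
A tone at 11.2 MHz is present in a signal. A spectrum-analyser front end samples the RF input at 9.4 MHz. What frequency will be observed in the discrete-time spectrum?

11.2 MHz mod fs = 1.8 MHz.
1.8 MHz ≤ fs/2 = 4.7 MHz, appears at 1.8 MHz.

1.8 MHz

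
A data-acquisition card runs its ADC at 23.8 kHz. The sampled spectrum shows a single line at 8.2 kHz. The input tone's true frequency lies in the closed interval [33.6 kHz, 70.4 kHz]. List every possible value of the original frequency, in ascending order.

Frequencies that alias to 8.2 kHz are k·fs ± 8.2 kHz for integer k ≥ 0.
k=0: 8.2 kHz.
k=1: 15.6 kHz, 32 kHz.
k=2: 39.4 kHz, 55.8 kHz.
k=3: 63.2 kHz, 79.6 kHz.
k=4: 87 kHz, 103.4 kHz.
Within [33.6 kHz, 70.4 kHz]: 39.4 kHz, 55.8 kHz, 63.2 kHz.

39.4 kHz, 55.8 kHz, 63.2 kHz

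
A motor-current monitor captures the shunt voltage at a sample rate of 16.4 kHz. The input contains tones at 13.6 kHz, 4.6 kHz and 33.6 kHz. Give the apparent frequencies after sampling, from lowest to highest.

0.8 kHz, 2.8 kHz, 4.6 kHz

fs/2 = 8.2 kHz.
13.6 kHz > fs/2 = 8.2 kHz, folds to fs − 13.6 kHz = 2.8 kHz.
4.6 kHz ≤ fs/2 = 8.2 kHz, passes unchanged.
33.6 kHz mod fs = 0.8 kHz.
0.8 kHz ≤ fs/2 = 8.2 kHz, appears at 0.8 kHz.
Distinct values: {0.8 kHz, 2.8 kHz, 4.6 kHz}.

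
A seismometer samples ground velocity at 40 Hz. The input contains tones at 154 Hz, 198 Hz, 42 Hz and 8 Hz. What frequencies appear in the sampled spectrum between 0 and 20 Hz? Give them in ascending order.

2 Hz, 6 Hz, 8 Hz

fs/2 = 20 Hz.
154 Hz mod fs = 34 Hz.
34 Hz > fs/2 = 20 Hz, folds to fs − 34 Hz = 6 Hz.
198 Hz mod fs = 38 Hz.
38 Hz > fs/2 = 20 Hz, folds to fs − 38 Hz = 2 Hz.
42 Hz mod fs = 2 Hz.
2 Hz ≤ fs/2 = 20 Hz, appears at 2 Hz.
8 Hz ≤ fs/2 = 20 Hz, passes unchanged.
Distinct values: {2 Hz, 6 Hz, 8 Hz}.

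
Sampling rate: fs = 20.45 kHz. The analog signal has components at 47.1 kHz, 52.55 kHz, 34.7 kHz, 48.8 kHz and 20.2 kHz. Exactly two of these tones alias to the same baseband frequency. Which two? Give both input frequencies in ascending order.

34.7 kHz, 47.1 kHz

fs/2 = 10.225 kHz.
47.1 kHz mod fs = 6.2 kHz.
6.2 kHz ≤ fs/2 = 10.225 kHz, appears at 6.2 kHz.
52.55 kHz mod fs = 11.65 kHz.
11.65 kHz > fs/2 = 10.225 kHz, folds to fs − 11.65 kHz = 8.8 kHz.
34.7 kHz mod fs = 14.25 kHz.
14.25 kHz > fs/2 = 10.225 kHz, folds to fs − 14.25 kHz = 6.2 kHz.
48.8 kHz mod fs = 7.9 kHz.
7.9 kHz ≤ fs/2 = 10.225 kHz, appears at 7.9 kHz.
20.2 kHz > fs/2 = 10.225 kHz, folds to fs − 20.2 kHz = 0.25 kHz.
34.7 kHz and 47.1 kHz both map to 6.2 kHz.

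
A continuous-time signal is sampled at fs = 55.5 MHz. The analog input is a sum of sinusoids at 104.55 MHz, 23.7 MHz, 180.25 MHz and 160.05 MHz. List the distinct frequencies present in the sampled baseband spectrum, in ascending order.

fs/2 = 27.75 MHz.
104.55 MHz mod fs = 49.05 MHz.
49.05 MHz > fs/2 = 27.75 MHz, folds to fs − 49.05 MHz = 6.45 MHz.
23.7 MHz ≤ fs/2 = 27.75 MHz, passes unchanged.
180.25 MHz mod fs = 13.75 MHz.
13.75 MHz ≤ fs/2 = 27.75 MHz, appears at 13.75 MHz.
160.05 MHz mod fs = 49.05 MHz.
49.05 MHz > fs/2 = 27.75 MHz, folds to fs − 49.05 MHz = 6.45 MHz.
Distinct values: {6.45 MHz, 13.75 MHz, 23.7 MHz}.

6.45 MHz, 13.75 MHz, 23.7 MHz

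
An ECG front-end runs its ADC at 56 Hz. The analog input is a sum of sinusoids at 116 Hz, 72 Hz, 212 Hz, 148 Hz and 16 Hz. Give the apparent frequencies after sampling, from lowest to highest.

fs/2 = 28 Hz.
116 Hz mod fs = 4 Hz.
4 Hz ≤ fs/2 = 28 Hz, appears at 4 Hz.
72 Hz mod fs = 16 Hz.
16 Hz ≤ fs/2 = 28 Hz, appears at 16 Hz.
212 Hz mod fs = 44 Hz.
44 Hz > fs/2 = 28 Hz, folds to fs − 44 Hz = 12 Hz.
148 Hz mod fs = 36 Hz.
36 Hz > fs/2 = 28 Hz, folds to fs − 36 Hz = 20 Hz.
16 Hz ≤ fs/2 = 28 Hz, passes unchanged.
Distinct values: {4 Hz, 12 Hz, 16 Hz, 20 Hz}.

4 Hz, 12 Hz, 16 Hz, 20 Hz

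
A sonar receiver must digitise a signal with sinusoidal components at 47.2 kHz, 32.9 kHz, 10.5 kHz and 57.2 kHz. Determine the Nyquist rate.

Highest-frequency component: 57.2 kHz.
Nyquist rate = 2 × 57.2 kHz = 114.4 kHz.

114.4 kHz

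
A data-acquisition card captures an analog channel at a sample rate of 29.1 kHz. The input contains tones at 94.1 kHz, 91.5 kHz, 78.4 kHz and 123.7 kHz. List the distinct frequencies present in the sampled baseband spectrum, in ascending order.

fs/2 = 14.55 kHz.
94.1 kHz mod fs = 6.8 kHz.
6.8 kHz ≤ fs/2 = 14.55 kHz, appears at 6.8 kHz.
91.5 kHz mod fs = 4.2 kHz.
4.2 kHz ≤ fs/2 = 14.55 kHz, appears at 4.2 kHz.
78.4 kHz mod fs = 20.2 kHz.
20.2 kHz > fs/2 = 14.55 kHz, folds to fs − 20.2 kHz = 8.9 kHz.
123.7 kHz mod fs = 7.3 kHz.
7.3 kHz ≤ fs/2 = 14.55 kHz, appears at 7.3 kHz.
Distinct values: {4.2 kHz, 6.8 kHz, 7.3 kHz, 8.9 kHz}.

4.2 kHz, 6.8 kHz, 7.3 kHz, 8.9 kHz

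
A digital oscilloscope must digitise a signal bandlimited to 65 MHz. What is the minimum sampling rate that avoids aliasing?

Nyquist rate = 2 × 65 MHz = 130 MHz.

130 MHz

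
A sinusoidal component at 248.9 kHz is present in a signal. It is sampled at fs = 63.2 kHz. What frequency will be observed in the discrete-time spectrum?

248.9 kHz mod fs = 59.3 kHz.
59.3 kHz > fs/2 = 31.6 kHz, folds to fs − 59.3 kHz = 3.9 kHz.

3.9 kHz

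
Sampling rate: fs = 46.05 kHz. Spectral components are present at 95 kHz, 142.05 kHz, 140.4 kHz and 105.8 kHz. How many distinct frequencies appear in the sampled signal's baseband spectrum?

fs/2 = 23.025 kHz.
95 kHz mod fs = 2.9 kHz.
2.9 kHz ≤ fs/2 = 23.025 kHz, appears at 2.9 kHz.
142.05 kHz mod fs = 3.9 kHz.
3.9 kHz ≤ fs/2 = 23.025 kHz, appears at 3.9 kHz.
140.4 kHz mod fs = 2.25 kHz.
2.25 kHz ≤ fs/2 = 23.025 kHz, appears at 2.25 kHz.
105.8 kHz mod fs = 13.7 kHz.
13.7 kHz ≤ fs/2 = 23.025 kHz, appears at 13.7 kHz.
Distinct values: {2.25 kHz, 2.9 kHz, 3.9 kHz, 13.7 kHz} → 4.

4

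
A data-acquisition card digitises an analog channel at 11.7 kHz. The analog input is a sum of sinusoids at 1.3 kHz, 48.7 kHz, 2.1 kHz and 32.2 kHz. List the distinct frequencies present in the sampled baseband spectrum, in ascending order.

fs/2 = 5.85 kHz.
1.3 kHz ≤ fs/2 = 5.85 kHz, passes unchanged.
48.7 kHz mod fs = 1.9 kHz.
1.9 kHz ≤ fs/2 = 5.85 kHz, appears at 1.9 kHz.
2.1 kHz ≤ fs/2 = 5.85 kHz, passes unchanged.
32.2 kHz mod fs = 8.8 kHz.
8.8 kHz > fs/2 = 5.85 kHz, folds to fs − 8.8 kHz = 2.9 kHz.
Distinct values: {1.3 kHz, 1.9 kHz, 2.1 kHz, 2.9 kHz}.

1.3 kHz, 1.9 kHz, 2.1 kHz, 2.9 kHz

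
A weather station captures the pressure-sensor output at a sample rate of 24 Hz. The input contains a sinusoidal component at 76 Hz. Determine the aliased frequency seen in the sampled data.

76 Hz mod fs = 4 Hz.
4 Hz ≤ fs/2 = 12 Hz, appears at 4 Hz.

4 Hz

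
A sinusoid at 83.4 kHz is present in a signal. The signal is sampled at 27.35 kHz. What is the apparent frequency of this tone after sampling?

83.4 kHz mod fs = 1.35 kHz.
1.35 kHz ≤ fs/2 = 13.675 kHz, appears at 1.35 kHz.

1.35 kHz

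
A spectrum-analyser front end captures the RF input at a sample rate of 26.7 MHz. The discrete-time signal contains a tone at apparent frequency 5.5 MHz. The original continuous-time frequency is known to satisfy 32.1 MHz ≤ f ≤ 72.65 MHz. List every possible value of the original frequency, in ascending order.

32.2 MHz, 47.9 MHz, 58.9 MHz

Frequencies that alias to 5.5 MHz are k·fs ± 5.5 MHz for integer k ≥ 0.
k=0: 5.5 MHz.
k=1: 21.2 MHz, 32.2 MHz.
k=2: 47.9 MHz, 58.9 MHz.
k=3: 74.6 MHz, 85.6 MHz.
Within [32.1 MHz, 72.65 MHz]: 32.2 MHz, 47.9 MHz, 58.9 MHz.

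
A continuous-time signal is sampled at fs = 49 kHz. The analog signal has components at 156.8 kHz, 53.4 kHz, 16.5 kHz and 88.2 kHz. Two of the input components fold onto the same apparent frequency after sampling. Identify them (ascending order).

fs/2 = 24.5 kHz.
156.8 kHz mod fs = 9.8 kHz.
9.8 kHz ≤ fs/2 = 24.5 kHz, appears at 9.8 kHz.
53.4 kHz mod fs = 4.4 kHz.
4.4 kHz ≤ fs/2 = 24.5 kHz, appears at 4.4 kHz.
16.5 kHz ≤ fs/2 = 24.5 kHz, passes unchanged.
88.2 kHz mod fs = 39.2 kHz.
39.2 kHz > fs/2 = 24.5 kHz, folds to fs − 39.2 kHz = 9.8 kHz.
88.2 kHz and 156.8 kHz both map to 9.8 kHz.

88.2 kHz, 156.8 kHz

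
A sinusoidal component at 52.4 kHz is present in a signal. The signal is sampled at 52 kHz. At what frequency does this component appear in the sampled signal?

52.4 kHz mod fs = 0.4 kHz.
0.4 kHz ≤ fs/2 = 26 kHz, appears at 0.4 kHz.

0.4 kHz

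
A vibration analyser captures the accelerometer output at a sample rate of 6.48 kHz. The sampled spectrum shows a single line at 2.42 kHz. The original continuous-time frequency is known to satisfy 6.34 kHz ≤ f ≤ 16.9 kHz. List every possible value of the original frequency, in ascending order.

8.9 kHz, 10.54 kHz, 15.38 kHz

Frequencies that alias to 2.42 kHz are k·fs ± 2.42 kHz for integer k ≥ 0.
k=0: 2.42 kHz.
k=1: 4.06 kHz, 8.9 kHz.
k=2: 10.54 kHz, 15.38 kHz.
k=3: 17.02 kHz, 21.86 kHz.
Within [6.34 kHz, 16.9 kHz]: 8.9 kHz, 10.54 kHz, 15.38 kHz.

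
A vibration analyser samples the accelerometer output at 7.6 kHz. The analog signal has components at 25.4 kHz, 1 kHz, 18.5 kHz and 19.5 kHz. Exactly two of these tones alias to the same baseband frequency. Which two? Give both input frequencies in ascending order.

fs/2 = 3.8 kHz.
25.4 kHz mod fs = 2.6 kHz.
2.6 kHz ≤ fs/2 = 3.8 kHz, appears at 2.6 kHz.
1 kHz ≤ fs/2 = 3.8 kHz, passes unchanged.
18.5 kHz mod fs = 3.3 kHz.
3.3 kHz ≤ fs/2 = 3.8 kHz, appears at 3.3 kHz.
19.5 kHz mod fs = 4.3 kHz.
4.3 kHz > fs/2 = 3.8 kHz, folds to fs − 4.3 kHz = 3.3 kHz.
18.5 kHz and 19.5 kHz both map to 3.3 kHz.

18.5 kHz, 19.5 kHz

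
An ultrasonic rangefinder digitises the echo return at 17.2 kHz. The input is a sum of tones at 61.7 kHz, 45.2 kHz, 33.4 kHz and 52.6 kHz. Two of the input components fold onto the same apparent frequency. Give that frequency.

1 kHz

fs/2 = 8.6 kHz.
61.7 kHz mod fs = 10.1 kHz.
10.1 kHz > fs/2 = 8.6 kHz, folds to fs − 10.1 kHz = 7.1 kHz.
45.2 kHz mod fs = 10.8 kHz.
10.8 kHz > fs/2 = 8.6 kHz, folds to fs − 10.8 kHz = 6.4 kHz.
33.4 kHz mod fs = 16.2 kHz.
16.2 kHz > fs/2 = 8.6 kHz, folds to fs − 16.2 kHz = 1 kHz.
52.6 kHz mod fs = 1 kHz.
1 kHz ≤ fs/2 = 8.6 kHz, appears at 1 kHz.
33.4 kHz and 52.6 kHz both map to 1 kHz.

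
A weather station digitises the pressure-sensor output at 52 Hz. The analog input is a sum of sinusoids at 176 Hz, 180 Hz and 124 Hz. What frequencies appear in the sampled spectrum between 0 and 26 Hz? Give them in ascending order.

fs/2 = 26 Hz.
176 Hz mod fs = 20 Hz.
20 Hz ≤ fs/2 = 26 Hz, appears at 20 Hz.
180 Hz mod fs = 24 Hz.
24 Hz ≤ fs/2 = 26 Hz, appears at 24 Hz.
124 Hz mod fs = 20 Hz.
20 Hz ≤ fs/2 = 26 Hz, appears at 20 Hz.
Distinct values: {20 Hz, 24 Hz}.

20 Hz, 24 Hz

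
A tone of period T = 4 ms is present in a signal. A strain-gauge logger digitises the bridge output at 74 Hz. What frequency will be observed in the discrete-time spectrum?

T = 4 ms → f = 1/T = 250 Hz.
250 Hz mod fs = 28 Hz.
28 Hz ≤ fs/2 = 37 Hz, appears at 28 Hz.

28 Hz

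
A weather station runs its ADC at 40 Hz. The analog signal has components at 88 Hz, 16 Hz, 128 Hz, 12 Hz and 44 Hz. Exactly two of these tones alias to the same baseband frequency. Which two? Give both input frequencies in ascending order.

fs/2 = 20 Hz.
88 Hz mod fs = 8 Hz.
8 Hz ≤ fs/2 = 20 Hz, appears at 8 Hz.
16 Hz ≤ fs/2 = 20 Hz, passes unchanged.
128 Hz mod fs = 8 Hz.
8 Hz ≤ fs/2 = 20 Hz, appears at 8 Hz.
12 Hz ≤ fs/2 = 20 Hz, passes unchanged.
44 Hz mod fs = 4 Hz.
4 Hz ≤ fs/2 = 20 Hz, appears at 4 Hz.
88 Hz and 128 Hz both map to 8 Hz.

88 Hz, 128 Hz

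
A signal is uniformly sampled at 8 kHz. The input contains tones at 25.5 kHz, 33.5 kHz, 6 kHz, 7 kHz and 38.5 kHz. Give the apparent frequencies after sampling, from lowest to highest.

1 kHz, 1.5 kHz, 2 kHz

fs/2 = 4 kHz.
25.5 kHz mod fs = 1.5 kHz.
1.5 kHz ≤ fs/2 = 4 kHz, appears at 1.5 kHz.
33.5 kHz mod fs = 1.5 kHz.
1.5 kHz ≤ fs/2 = 4 kHz, appears at 1.5 kHz.
6 kHz > fs/2 = 4 kHz, folds to fs − 6 kHz = 2 kHz.
7 kHz > fs/2 = 4 kHz, folds to fs − 7 kHz = 1 kHz.
38.5 kHz mod fs = 6.5 kHz.
6.5 kHz > fs/2 = 4 kHz, folds to fs − 6.5 kHz = 1.5 kHz.
Distinct values: {1 kHz, 1.5 kHz, 2 kHz}.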